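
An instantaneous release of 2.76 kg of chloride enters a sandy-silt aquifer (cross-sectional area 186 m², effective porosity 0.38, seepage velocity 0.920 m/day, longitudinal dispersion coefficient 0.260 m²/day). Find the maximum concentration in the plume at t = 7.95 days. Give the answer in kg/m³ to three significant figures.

The peak of an instantaneous 1D plume sits at x = vt; there the Gaussian factor is 1 and C_max = M/(n_e·A·√(4πDt)), where n_e·A is the pore area the mass is dissolved in.
√(4πDt) = √(4π × 0.260 × 7.95) = 5.097 m, so C_max = 2.76/(0.38 × 186 × 5.097) = 0.00766 kg/m³.

0.00766 kg/m³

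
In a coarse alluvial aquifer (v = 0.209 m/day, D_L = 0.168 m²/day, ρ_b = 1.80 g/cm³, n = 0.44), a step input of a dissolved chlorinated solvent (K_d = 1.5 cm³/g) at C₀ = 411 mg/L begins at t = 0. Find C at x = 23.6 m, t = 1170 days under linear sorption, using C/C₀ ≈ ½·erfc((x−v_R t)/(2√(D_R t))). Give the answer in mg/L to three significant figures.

Retardation factor R = 1 + ρ_b·K_d/n = 1 + 1.80 × 1.5/0.44 = 7.136.
Sorption retards both mechanisms: v_R = v/R = 0.02929 m/day, D_R = D/R = 0.02354 m²/day.
v_R·t = 0.02929 × 1170 = 34.2693 m; 2√(D_R t) = 10.50 m; argument = (23.6 − 34.2693)/10.50 = -1.016.
C = C₀ × ½·erfc(-1.016) = 411 × 0.9246 = 380 mg/L.

380 mg/L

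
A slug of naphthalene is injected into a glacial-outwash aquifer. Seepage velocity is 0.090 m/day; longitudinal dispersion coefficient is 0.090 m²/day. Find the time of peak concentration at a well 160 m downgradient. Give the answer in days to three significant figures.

1770 days

For the 1D instantaneous-source solution, setting ∂C/∂t = 0 at fixed x gives v²t² + 2Dt − x² = 0, so t = (√(D² + v²x²) − D)/v².
√(D² + v²x²) = √(0.090² + 0.090² × 160²) = 14.40; v² = 0.0081.
t = (14.40 − 0.090)/0.0081 = 1770 days (vs. the pure-advection estimate x/v = 1780 d).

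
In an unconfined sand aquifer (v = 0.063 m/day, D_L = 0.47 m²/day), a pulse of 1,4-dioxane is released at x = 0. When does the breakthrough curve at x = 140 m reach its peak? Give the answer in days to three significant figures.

2110 days

For the 1D instantaneous-source solution, setting ∂C/∂t = 0 at fixed x gives v²t² + 2Dt − x² = 0, so t = (√(D² + v²x²) − D)/v².
√(D² + v²x²) = √(0.47² + 0.063² × 140²) = 8.833; v² = 0.003969.
t = (8.833 − 0.47)/0.003969 = 2110 days (vs. the pure-advection estimate x/v = 2220 d).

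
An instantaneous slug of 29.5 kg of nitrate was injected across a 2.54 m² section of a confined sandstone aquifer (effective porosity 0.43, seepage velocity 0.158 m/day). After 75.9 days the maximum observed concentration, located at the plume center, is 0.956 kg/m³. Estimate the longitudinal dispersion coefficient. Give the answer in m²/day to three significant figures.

0.837 m²/day

At the plume center C_max = M/(n_e·A·√(4πDt)), so D = M²/(4πt·(n_e·A·C_max)²).
n_e·A·C_max = 0.43 × 2.54 × 0.956 = 1.044 kg/m.
D = 29.5²/(4π × 75.9 × 1.044²) = 0.837 m²/day.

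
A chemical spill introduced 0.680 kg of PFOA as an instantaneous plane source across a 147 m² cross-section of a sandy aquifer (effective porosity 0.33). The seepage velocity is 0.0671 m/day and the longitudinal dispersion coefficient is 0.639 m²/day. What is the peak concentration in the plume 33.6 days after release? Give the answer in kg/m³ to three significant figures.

The peak of an instantaneous 1D plume sits at x = vt; there the Gaussian factor is 1 and C_max = M/(n_e·A·√(4πDt)), where n_e·A is the pore area the mass is dissolved in.
√(4πDt) = √(4π × 0.639 × 33.6) = 16.43 m, so C_max = 0.680/(0.33 × 147 × 16.43) = 0.000853 kg/m³.

0.000853 kg/m³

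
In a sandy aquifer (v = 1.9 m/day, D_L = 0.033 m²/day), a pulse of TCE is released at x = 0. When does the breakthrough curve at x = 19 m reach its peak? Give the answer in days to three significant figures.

For the 1D instantaneous-source solution, setting ∂C/∂t = 0 at fixed x gives v²t² + 2Dt − x² = 0, so t = (√(D² + v²x²) − D)/v².
√(D² + v²x²) = √(0.033² + 1.9² × 19²) = 36.10; v² = 3.61.
t = (36.10 − 0.033)/3.61 = 9.99 days (vs. the pure-advection estimate x/v = 10.0 d).

9.99 days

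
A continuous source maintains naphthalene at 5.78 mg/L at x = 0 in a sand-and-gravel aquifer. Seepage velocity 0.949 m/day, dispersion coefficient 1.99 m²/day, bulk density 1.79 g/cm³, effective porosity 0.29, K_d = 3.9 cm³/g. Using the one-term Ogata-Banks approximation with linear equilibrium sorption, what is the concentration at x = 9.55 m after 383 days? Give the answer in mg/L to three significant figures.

4.26 mg/L

Retardation factor R = 1 + ρ_b·K_d/n = 1 + 1.79 × 3.9/0.29 = 25.07.
Sorption retards both mechanisms: v_R = v/R = 0.03785 m/day, D_R = D/R = 0.07938 m²/day.
v_R·t = 0.03785 × 383 = 14.49655 m; 2√(D_R t) = 11.03 m; argument = (9.55 − 14.49655)/11.03 = -0.4485.
C = C₀ × ½·erfc(-0.4485) = 5.78 × 0.7370 = 4.26 mg/L.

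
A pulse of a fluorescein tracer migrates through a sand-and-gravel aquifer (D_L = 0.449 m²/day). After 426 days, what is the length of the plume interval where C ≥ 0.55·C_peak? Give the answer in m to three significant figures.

42.8 m

The plume is Gaussian with σ = √(2Dt) = √(2 × 0.449 × 426) = 19.56 m.
C/C_peak = exp(−Δx²/(2σ²)) = 0.55 ⇒ Δx = σ·√(−2 ln 0.55) = 19.56 × 1.093 = 21.38 m.
Width = 2Δx = 42.8 m.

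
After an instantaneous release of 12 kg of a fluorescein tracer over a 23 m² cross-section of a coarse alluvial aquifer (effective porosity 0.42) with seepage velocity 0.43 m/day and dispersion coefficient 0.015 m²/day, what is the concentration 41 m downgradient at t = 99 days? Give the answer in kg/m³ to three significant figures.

For an instantaneous plane source, C(x,t) = M/(n_e·A·√(4πDt)) · exp(−(x−vt)²/(4Dt)), with n_e·A the pore (flow) area.
Plume center vt = 0.43 × 99 = 42.57 m, so the well at 41 m is 1.57 m upgradient of the peak.
√(4πDt) = 4.320 m, giving peak height M/(n_e·A·√(4πDt)) = 12/(0.42 × 23 × 4.320) = 0.2876 kg/m³.
(x−vt)²/(4Dt) = (-1.57)²/(4 × 0.015 × 99) = 0.4150; exp(−0.4150) = 0.6603.
C = 0.2876 × 0.6603 = 0.190 kg/m³.

0.190 kg/m³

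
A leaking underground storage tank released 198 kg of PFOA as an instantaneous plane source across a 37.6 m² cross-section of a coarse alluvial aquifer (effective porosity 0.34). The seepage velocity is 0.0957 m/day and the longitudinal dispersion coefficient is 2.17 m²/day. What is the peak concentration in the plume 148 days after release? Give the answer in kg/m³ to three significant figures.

The peak of an instantaneous 1D plume sits at x = vt; there the Gaussian factor is 1 and C_max = M/(n_e·A·√(4πDt)), where n_e·A is the pore area the mass is dissolved in.
√(4πDt) = √(4π × 2.17 × 148) = 63.53 m, so C_max = 198/(0.34 × 37.6 × 63.53) = 0.244 kg/m³.

0.244 kg/m³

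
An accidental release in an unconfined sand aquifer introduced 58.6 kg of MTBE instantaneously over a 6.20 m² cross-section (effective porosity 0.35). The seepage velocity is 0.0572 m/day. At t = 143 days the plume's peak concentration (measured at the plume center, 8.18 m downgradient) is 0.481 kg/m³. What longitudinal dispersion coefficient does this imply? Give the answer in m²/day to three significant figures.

At the plume center C_max = M/(n_e·A·√(4πDt)), so D = M²/(4πt·(n_e·A·C_max)²).
n_e·A·C_max = 0.35 × 6.20 × 0.481 = 1.044 kg/m.
D = 58.6²/(4π × 143 × 1.044²) = 1.75 m²/day.

1.75 m²/day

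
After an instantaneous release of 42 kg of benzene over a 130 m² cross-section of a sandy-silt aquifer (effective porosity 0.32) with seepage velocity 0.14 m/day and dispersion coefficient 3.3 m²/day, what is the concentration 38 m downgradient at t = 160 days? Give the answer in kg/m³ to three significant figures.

For an instantaneous plane source, C(x,t) = M/(n_e·A·√(4πDt)) · exp(−(x−vt)²/(4Dt)), with n_e·A the pore (flow) area.
Plume center vt = 0.14 × 160 = 22.4 m, so the well at 38 m is 15.6 m downgradient of the peak.
√(4πDt) = 81.46 m, giving peak height M/(n_e·A·√(4πDt)) = 42/(0.32 × 130 × 81.46) = 0.01239 kg/m³.
(x−vt)²/(4Dt) = (15.6)²/(4 × 3.3 × 160) = 0.1152; exp(−0.1152) = 0.8912.
C = 0.01239 × 0.8912 = 0.0110 kg/m³.

0.0110 kg/m³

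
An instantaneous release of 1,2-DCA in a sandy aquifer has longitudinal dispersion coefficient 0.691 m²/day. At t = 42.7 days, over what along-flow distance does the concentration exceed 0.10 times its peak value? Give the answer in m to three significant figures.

The plume is Gaussian with σ = √(2Dt) = √(2 × 0.691 × 42.7) = 7.682 m.
C/C_peak = exp(−Δx²/(2σ²)) = 0.10 ⇒ Δx = σ·√(−2 ln 0.10) = 7.682 × 2.146 = 16.49 m.
Width = 2Δx = 33.0 m.

33.0 m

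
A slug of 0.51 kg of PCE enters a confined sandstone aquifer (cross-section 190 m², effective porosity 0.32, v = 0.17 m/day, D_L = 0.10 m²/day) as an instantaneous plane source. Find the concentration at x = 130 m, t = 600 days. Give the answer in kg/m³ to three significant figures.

1.16e-05 kg/m³

For an instantaneous plane source, C(x,t) = M/(n_e·A·√(4πDt)) · exp(−(x−vt)²/(4Dt)), with n_e·A the pore (flow) area.
Plume center vt = 0.17 × 600 = 102 m, so the well at 130 m is 28 m downgradient of the peak.
√(4πDt) = 27.46 m, giving peak height M/(n_e·A·√(4πDt)) = 0.51/(0.32 × 190 × 27.46) = 0.0003055 kg/m³.
(x−vt)²/(4Dt) = (28)²/(4 × 0.10 × 600) = 3.267; exp(−3.267) = 0.03812.
C = 0.0003055 × 0.03812 = 1.16e-05 kg/m³.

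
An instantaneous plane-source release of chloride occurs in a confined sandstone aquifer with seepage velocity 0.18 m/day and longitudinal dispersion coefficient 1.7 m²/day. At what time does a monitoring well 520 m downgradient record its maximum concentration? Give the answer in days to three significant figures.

For the 1D instantaneous-source solution, setting ∂C/∂t = 0 at fixed x gives v²t² + 2Dt − x² = 0, so t = (√(D² + v²x²) − D)/v².
√(D² + v²x²) = √(1.7² + 0.18² × 520²) = 93.62; v² = 0.0324.
t = (93.62 − 1.7)/0.0324 = 2840 days (vs. the pure-advection estimate x/v = 2890 d).

2840 days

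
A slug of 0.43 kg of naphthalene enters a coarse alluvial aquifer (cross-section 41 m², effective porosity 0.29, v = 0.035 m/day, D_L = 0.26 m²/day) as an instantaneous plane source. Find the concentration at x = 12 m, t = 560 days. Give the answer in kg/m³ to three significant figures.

For an instantaneous plane source, C(x,t) = M/(n_e·A·√(4πDt)) · exp(−(x−vt)²/(4Dt)), with n_e·A the pore (flow) area.
Plume center vt = 0.035 × 560 = 19.6 m, so the well at 12 m is 7.6 m upgradient of the peak.
√(4πDt) = 42.77 m, giving peak height M/(n_e·A·√(4πDt)) = 0.43/(0.29 × 41 × 42.77) = 0.0008456 kg/m³.
(x−vt)²/(4Dt) = (-7.6)²/(4 × 0.26 × 560) = 0.09918; exp(−0.09918) = 0.9056.
C = 0.0008456 × 0.9056 = 0.000766 kg/m³.

0.000766 kg/m³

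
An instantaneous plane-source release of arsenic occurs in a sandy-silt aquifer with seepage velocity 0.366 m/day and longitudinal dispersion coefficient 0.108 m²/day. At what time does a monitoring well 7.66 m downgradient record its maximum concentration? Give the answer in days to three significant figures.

20.1 days

For the 1D instantaneous-source solution, setting ∂C/∂t = 0 at fixed x gives v²t² + 2Dt − x² = 0, so t = (√(D² + v²x²) − D)/v².
√(D² + v²x²) = √(0.108² + 0.366² × 7.66²) = 2.806; v² = 0.133956.
t = (2.806 − 0.108)/0.133956 = 20.1 days (vs. the pure-advection estimate x/v = 20.9 d).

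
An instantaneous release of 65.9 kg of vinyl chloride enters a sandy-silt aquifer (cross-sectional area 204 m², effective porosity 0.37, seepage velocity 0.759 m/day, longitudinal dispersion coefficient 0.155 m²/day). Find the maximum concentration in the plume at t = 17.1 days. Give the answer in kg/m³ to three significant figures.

0.151 kg/m³

The peak of an instantaneous 1D plume sits at x = vt; there the Gaussian factor is 1 and C_max = M/(n_e·A·√(4πDt)), where n_e·A is the pore area the mass is dissolved in.
√(4πDt) = √(4π × 0.155 × 17.1) = 5.771 m, so C_max = 65.9/(0.37 × 204 × 5.771) = 0.151 kg/m³.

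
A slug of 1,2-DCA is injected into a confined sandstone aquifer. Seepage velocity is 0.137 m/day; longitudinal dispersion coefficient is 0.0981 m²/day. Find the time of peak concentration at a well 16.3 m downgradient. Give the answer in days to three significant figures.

114 days

For the 1D instantaneous-source solution, setting ∂C/∂t = 0 at fixed x gives v²t² + 2Dt − x² = 0, so t = (√(D² + v²x²) − D)/v².
√(D² + v²x²) = √(0.0981² + 0.137² × 16.3²) = 2.235; v² = 0.018769.
t = (2.235 − 0.0981)/0.018769 = 114 days (vs. the pure-advection estimate x/v = 119 d).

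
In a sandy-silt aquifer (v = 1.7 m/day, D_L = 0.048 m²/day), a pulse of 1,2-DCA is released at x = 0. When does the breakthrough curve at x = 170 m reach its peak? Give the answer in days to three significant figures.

100 days

For the 1D instantaneous-source solution, setting ∂C/∂t = 0 at fixed x gives v²t² + 2Dt − x² = 0, so t = (√(D² + v²x²) − D)/v².
√(D² + v²x²) = √(0.048² + 1.7² × 170²) = 289.0; v² = 2.89.
t = (289.0 − 0.048)/2.89 = 100 days (vs. the pure-advection estimate x/v = 100 d).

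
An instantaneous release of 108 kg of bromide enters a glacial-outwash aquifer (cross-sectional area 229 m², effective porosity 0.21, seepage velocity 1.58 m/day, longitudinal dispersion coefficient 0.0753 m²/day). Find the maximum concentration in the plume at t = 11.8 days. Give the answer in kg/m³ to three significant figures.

The peak of an instantaneous 1D plume sits at x = vt; there the Gaussian factor is 1 and C_max = M/(n_e·A·√(4πDt)), where n_e·A is the pore area the mass is dissolved in.
√(4πDt) = √(4π × 0.0753 × 11.8) = 3.342 m, so C_max = 108/(0.21 × 229 × 3.342) = 0.672 kg/m³.

0.672 kg/m³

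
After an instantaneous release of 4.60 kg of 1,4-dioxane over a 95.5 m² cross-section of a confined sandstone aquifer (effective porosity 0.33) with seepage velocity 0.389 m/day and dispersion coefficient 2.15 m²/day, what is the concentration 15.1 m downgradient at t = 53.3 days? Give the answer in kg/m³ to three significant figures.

For an instantaneous plane source, C(x,t) = M/(n_e·A·√(4πDt)) · exp(−(x−vt)²/(4Dt)), with n_e·A the pore (flow) area.
Plume center vt = 0.389 × 53.3 = 20.7337 m, so the well at 15.1 m is 5.6337 m upgradient of the peak.
√(4πDt) = 37.95 m, giving peak height M/(n_e·A·√(4πDt)) = 4.60/(0.33 × 95.5 × 37.95) = 0.003846 kg/m³.
(x−vt)²/(4Dt) = (-5.6337)²/(4 × 2.15 × 53.3) = 0.06924; exp(−0.06924) = 0.9331.
C = 0.003846 × 0.9331 = 0.00359 kg/m³.

0.00359 kg/m³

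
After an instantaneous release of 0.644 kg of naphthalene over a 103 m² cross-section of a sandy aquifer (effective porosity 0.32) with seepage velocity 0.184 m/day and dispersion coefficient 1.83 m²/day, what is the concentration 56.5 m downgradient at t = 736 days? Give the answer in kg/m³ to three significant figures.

For an instantaneous plane source, C(x,t) = M/(n_e·A·√(4πDt)) · exp(−(x−vt)²/(4Dt)), with n_e·A the pore (flow) area.
Plume center vt = 0.184 × 736 = 135.424 m, so the well at 56.5 m is 78.924 m upgradient of the peak.
√(4πDt) = 130.1 m, giving peak height M/(n_e·A·√(4πDt)) = 0.644/(0.32 × 103 × 130.1) = 0.0001502 kg/m³.
(x−vt)²/(4Dt) = (-78.924)²/(4 × 1.83 × 736) = 1.156; exp(−1.156) = 0.3147.
C = 0.0001502 × 0.3147 = 4.73e-05 kg/m³.

4.73e-05 kg/m³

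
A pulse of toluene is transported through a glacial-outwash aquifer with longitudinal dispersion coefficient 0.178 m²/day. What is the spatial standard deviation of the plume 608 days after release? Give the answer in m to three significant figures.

Dispersive spreading gives a Gaussian with σ² = 2Dt; advection only shifts the center.
σ = √(2 × 0.178 × 608) = 14.7 m.

14.7 m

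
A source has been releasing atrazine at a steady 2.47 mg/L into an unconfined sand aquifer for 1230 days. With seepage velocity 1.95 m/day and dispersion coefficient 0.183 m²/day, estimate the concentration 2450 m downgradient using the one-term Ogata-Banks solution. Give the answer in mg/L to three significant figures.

0.0188 mg/L

For a continuous step input, C/C₀ ≈ ½·erfc((x−vt)/(2√(Dt))).
vt = 1.95 × 1230 = 2398.5 m and 2√(Dt) = 2√(0.183 × 1230) = 30.01 m.
Argument (x−vt)/(2√(Dt)) = (2450 − 2398.5)/30.01 = 1.716; ½·erfc(1.716) = 0.007617.
C = 2.47 × 0.007617 = 0.0188 mg/L.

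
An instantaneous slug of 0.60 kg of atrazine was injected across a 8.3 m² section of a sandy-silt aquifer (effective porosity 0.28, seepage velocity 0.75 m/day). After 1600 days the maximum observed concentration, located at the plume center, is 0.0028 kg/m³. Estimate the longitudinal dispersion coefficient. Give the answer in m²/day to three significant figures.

At the plume center C_max = M/(n_e·A·√(4πDt)), so D = M²/(4πt·(n_e·A·C_max)²).
n_e·A·C_max = 0.28 × 8.3 × 0.0028 = 0.006507 kg/m.
D = 0.60²/(4π × 1600 × 0.006507²) = 0.423 m²/day.

0.423 m²/day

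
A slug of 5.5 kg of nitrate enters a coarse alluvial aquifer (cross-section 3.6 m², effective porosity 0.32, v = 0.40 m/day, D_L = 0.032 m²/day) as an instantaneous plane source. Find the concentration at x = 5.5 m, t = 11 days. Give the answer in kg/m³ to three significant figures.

0.961 kg/m³

For an instantaneous plane source, C(x,t) = M/(n_e·A·√(4πDt)) · exp(−(x−vt)²/(4Dt)), with n_e·A the pore (flow) area.
Plume center vt = 0.40 × 11 = 4.4 m, so the well at 5.5 m is 1.1 m downgradient of the peak.
√(4πDt) = 2.103 m, giving peak height M/(n_e·A·√(4πDt)) = 5.5/(0.32 × 3.6 × 2.103) = 2.270 kg/m³.
(x−vt)²/(4Dt) = (1.1)²/(4 × 0.032 × 11) = 0.8594; exp(−0.8594) = 0.4234.
C = 2.270 × 0.4234 = 0.961 kg/m³.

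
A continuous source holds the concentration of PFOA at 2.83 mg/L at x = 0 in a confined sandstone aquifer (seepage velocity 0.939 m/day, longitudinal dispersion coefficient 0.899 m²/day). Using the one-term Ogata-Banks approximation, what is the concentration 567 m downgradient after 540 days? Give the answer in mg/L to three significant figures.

0.0770 mg/L

For a continuous step input, C/C₀ ≈ ½·erfc((x−vt)/(2√(Dt))).
vt = 0.939 × 540 = 507.06 m and 2√(Dt) = 2√(0.899 × 540) = 44.07 m.
Argument (x−vt)/(2√(Dt)) = (567 − 507.06)/44.07 = 1.360; ½·erfc(1.360) = 0.02722.
C = 2.83 × 0.02722 = 0.0770 mg/L.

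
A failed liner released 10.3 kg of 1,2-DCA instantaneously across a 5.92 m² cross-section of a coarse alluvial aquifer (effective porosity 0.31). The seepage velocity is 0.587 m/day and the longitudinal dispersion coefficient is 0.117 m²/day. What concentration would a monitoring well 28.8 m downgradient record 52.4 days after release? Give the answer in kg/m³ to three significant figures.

0.547 kg/m³

For an instantaneous plane source, C(x,t) = M/(n_e·A·√(4πDt)) · exp(−(x−vt)²/(4Dt)), with n_e·A the pore (flow) area.
Plume center vt = 0.587 × 52.4 = 30.7588 m, so the well at 28.8 m is 1.9588 m upgradient of the peak.
√(4πDt) = 8.777 m, giving peak height M/(n_e·A·√(4πDt)) = 10.3/(0.31 × 5.92 × 8.777) = 0.6395 kg/m³.
(x−vt)²/(4Dt) = (-1.9588)²/(4 × 0.117 × 52.4) = 0.1565; exp(−0.1565) = 0.8551.
C = 0.6395 × 0.8551 = 0.547 kg/m³.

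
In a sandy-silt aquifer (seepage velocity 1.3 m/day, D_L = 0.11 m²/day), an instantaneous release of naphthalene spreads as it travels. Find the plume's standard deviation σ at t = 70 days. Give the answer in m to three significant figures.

3.92 m

Dispersive spreading gives a Gaussian with σ² = 2Dt; advection only shifts the center.
σ = √(2 × 0.11 × 70) = 3.92 m.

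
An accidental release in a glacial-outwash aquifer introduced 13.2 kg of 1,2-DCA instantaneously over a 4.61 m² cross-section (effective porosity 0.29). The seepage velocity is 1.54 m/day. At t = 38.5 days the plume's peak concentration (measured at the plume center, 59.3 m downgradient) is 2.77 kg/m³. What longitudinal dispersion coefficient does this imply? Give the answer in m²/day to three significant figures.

0.0263 m²/day

At the plume center C_max = M/(n_e·A·√(4πDt)), so D = M²/(4πt·(n_e·A·C_max)²).
n_e·A·C_max = 0.29 × 4.61 × 2.77 = 3.703 kg/m.
D = 13.2²/(4π × 38.5 × 3.703²) = 0.0263 m²/day.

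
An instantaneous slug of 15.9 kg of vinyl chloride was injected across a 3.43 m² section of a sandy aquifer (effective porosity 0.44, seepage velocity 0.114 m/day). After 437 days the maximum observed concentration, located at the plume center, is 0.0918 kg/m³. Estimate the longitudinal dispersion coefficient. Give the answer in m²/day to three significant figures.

2.40 m²/day

At the plume center C_max = M/(n_e·A·√(4πDt)), so D = M²/(4πt·(n_e·A·C_max)²).
n_e·A·C_max = 0.44 × 3.43 × 0.0918 = 0.1385 kg/m.
D = 15.9²/(4π × 437 × 0.1385²) = 2.40 m²/day.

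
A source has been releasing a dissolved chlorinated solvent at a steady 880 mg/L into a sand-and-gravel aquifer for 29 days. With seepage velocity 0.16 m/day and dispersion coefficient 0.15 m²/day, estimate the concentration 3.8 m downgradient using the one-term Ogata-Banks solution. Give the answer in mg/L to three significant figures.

For a continuous step input, C/C₀ ≈ ½·erfc((x−vt)/(2√(Dt))).
vt = 0.16 × 29 = 4.64 m and 2√(Dt) = 2√(0.15 × 29) = 4.171 m.
Argument (x−vt)/(2√(Dt)) = (3.8 − 4.64)/4.171 = -0.2014; ½·erfc(-0.2014) = 0.6121.
C = 880 × 0.6121 = 539 mg/L.

539 mg/L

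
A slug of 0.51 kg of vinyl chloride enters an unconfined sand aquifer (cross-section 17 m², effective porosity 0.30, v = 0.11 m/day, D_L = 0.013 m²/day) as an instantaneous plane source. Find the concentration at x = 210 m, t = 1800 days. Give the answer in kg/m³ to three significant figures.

For an instantaneous plane source, C(x,t) = M/(n_e·A·√(4πDt)) · exp(−(x−vt)²/(4Dt)), with n_e·A the pore (flow) area.
Plume center vt = 0.11 × 1800 = 198 m, so the well at 210 m is 12 m downgradient of the peak.
√(4πDt) = 17.15 m, giving peak height M/(n_e·A·√(4πDt)) = 0.51/(0.30 × 17 × 17.15) = 0.005831 kg/m³.
(x−vt)²/(4Dt) = (12)²/(4 × 0.013 × 1800) = 1.538; exp(−1.538) = 0.2148.
C = 0.005831 × 0.2148 = 0.00125 kg/m³.

0.00125 kg/m³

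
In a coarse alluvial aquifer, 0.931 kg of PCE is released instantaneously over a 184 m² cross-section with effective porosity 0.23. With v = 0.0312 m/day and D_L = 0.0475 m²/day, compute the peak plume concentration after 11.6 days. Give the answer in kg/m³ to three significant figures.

0.00836 kg/m³

The peak of an instantaneous 1D plume sits at x = vt; there the Gaussian factor is 1 and C_max = M/(n_e·A·√(4πDt)), where n_e·A is the pore area the mass is dissolved in.
√(4πDt) = √(4π × 0.0475 × 11.6) = 2.631 m, so C_max = 0.931/(0.23 × 184 × 2.631) = 0.00836 kg/m³.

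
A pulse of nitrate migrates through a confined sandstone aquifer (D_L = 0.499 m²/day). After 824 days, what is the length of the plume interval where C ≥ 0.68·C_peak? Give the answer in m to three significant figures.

50.4 m

The plume is Gaussian with σ = √(2Dt) = √(2 × 0.499 × 824) = 28.68 m.
C/C_peak = exp(−Δx²/(2σ²)) = 0.68 ⇒ Δx = σ·√(−2 ln 0.68) = 28.68 × 0.8783 = 25.19 m.
Width = 2Δx = 50.4 m.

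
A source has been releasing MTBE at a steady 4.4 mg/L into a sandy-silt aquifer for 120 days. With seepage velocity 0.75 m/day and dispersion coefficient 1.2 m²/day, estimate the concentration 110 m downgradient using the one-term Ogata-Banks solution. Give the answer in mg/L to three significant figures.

0.525 mg/L

For a continuous step input, C/C₀ ≈ ½·erfc((x−vt)/(2√(Dt))).
vt = 0.75 × 120 = 90 m and 2√(Dt) = 2√(1.2 × 120) = 24.00 m.
Argument (x−vt)/(2√(Dt)) = (110 − 90)/24.00 = 0.8333; ½·erfc(0.8333) = 0.1193.
C = 4.4 × 0.1193 = 0.525 mg/L.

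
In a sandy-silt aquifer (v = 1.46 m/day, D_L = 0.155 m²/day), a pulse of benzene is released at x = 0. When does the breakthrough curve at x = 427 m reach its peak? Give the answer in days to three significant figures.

292 days

For the 1D instantaneous-source solution, setting ∂C/∂t = 0 at fixed x gives v²t² + 2Dt − x² = 0, so t = (√(D² + v²x²) − D)/v².
√(D² + v²x²) = √(0.155² + 1.46² × 427²) = 623.4; v² = 2.1316.
t = (623.4 − 0.155)/2.1316 = 292 days (vs. the pure-advection estimate x/v = 292 d).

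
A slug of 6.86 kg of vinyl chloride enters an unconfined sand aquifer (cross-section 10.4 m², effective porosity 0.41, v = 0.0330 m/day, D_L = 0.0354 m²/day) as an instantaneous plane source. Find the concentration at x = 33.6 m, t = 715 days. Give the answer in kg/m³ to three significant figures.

For an instantaneous plane source, C(x,t) = M/(n_e·A·√(4πDt)) · exp(−(x−vt)²/(4Dt)), with n_e·A the pore (flow) area.
Plume center vt = 0.0330 × 715 = 23.595 m, so the well at 33.6 m is 10.005 m downgradient of the peak.
√(4πDt) = 17.83 m, giving peak height M/(n_e·A·√(4πDt)) = 6.86/(0.41 × 10.4 × 17.83) = 0.09023 kg/m³.
(x−vt)²/(4Dt) = (10.005)²/(4 × 0.0354 × 715) = 0.9887; exp(−0.9887) = 0.3721.
C = 0.09023 × 0.3721 = 0.0336 kg/m³.

0.0336 kg/m³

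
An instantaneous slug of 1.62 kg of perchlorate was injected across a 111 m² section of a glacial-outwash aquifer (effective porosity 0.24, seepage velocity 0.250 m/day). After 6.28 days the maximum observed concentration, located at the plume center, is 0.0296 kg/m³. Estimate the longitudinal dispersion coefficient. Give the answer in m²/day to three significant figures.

At the plume center C_max = M/(n_e·A·√(4πDt)), so D = M²/(4πt·(n_e·A·C_max)²).
n_e·A·C_max = 0.24 × 111 × 0.0296 = 0.7885 kg/m.
D = 1.62²/(4π × 6.28 × 0.7885²) = 0.0535 m²/day.

0.0535 m²/day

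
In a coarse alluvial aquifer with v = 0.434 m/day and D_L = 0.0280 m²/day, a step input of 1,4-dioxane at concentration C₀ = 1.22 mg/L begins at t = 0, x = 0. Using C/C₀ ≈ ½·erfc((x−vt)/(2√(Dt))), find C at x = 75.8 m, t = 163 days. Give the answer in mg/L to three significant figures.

0.0574 mg/L

For a continuous step input, C/C₀ ≈ ½·erfc((x−vt)/(2√(Dt))).
vt = 0.434 × 163 = 70.742 m and 2√(Dt) = 2√(0.0280 × 163) = 4.273 m.
Argument (x−vt)/(2√(Dt)) = (75.8 − 70.742)/4.273 = 1.184; ½·erfc(1.184) = 0.04702.
C = 1.22 × 0.04702 = 0.0574 mg/L.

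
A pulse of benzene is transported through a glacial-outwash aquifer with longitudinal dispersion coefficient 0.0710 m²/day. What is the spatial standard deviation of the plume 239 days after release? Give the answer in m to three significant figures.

5.83 m

Dispersive spreading gives a Gaussian with σ² = 2Dt; advection only shifts the center.
σ = √(2 × 0.0710 × 239) = 5.83 m.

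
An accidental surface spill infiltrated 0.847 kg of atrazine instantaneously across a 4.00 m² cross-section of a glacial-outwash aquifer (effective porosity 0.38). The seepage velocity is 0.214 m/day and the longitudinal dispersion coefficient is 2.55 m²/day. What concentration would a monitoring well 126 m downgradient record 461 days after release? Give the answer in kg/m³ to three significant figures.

For an instantaneous plane source, C(x,t) = M/(n_e·A·√(4πDt)) · exp(−(x−vt)²/(4Dt)), with n_e·A the pore (flow) area.
Plume center vt = 0.214 × 461 = 98.654 m, so the well at 126 m is 27.346 m downgradient of the peak.
√(4πDt) = 121.5 m, giving peak height M/(n_e·A·√(4πDt)) = 0.847/(0.38 × 4.00 × 121.5) = 0.004586 kg/m³.
(x−vt)²/(4Dt) = (27.346)²/(4 × 2.55 × 461) = 0.1590; exp(−0.1590) = 0.8530.
C = 0.004586 × 0.8530 = 0.00391 kg/m³.

0.00391 kg/m³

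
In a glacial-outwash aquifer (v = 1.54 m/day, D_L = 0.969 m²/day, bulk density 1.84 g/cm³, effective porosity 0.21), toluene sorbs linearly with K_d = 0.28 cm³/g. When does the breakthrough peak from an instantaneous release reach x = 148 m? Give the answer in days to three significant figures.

330 days

Retardation factor R = 1 + ρ_b·K_d/n = 1 + 1.84 × 0.28/0.21 = 3.453.
Sorption retards both mechanisms: v_R = v/R = 0.4460 m/day, D_R = D/R = 0.2806 m²/day.
Peak time from v_R²t² + 2D_R t − x² = 0: t = (√(D_R² + v_R²x²) − D_R)/v_R².
√(D_R² + v_R²x²) = √(0.2806² + 0.4460² × 148²) = 66.01; v_R² = 0.1989.
t = (66.01 − 0.2806)/0.1989 = 330 days.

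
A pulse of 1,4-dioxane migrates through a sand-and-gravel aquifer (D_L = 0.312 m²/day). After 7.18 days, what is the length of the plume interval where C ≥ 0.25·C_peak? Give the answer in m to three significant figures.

The plume is Gaussian with σ = √(2Dt) = √(2 × 0.312 × 7.18) = 2.117 m.
C/C_peak = exp(−Δx²/(2σ²)) = 0.25 ⇒ Δx = σ·√(−2 ln 0.25) = 2.117 × 1.665 = 3.525 m.
Width = 2Δx = 7.05 m.

7.05 m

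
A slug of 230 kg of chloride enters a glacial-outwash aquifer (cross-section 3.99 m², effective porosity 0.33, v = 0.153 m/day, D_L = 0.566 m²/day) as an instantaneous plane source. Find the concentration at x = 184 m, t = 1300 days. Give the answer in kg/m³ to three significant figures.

For an instantaneous plane source, C(x,t) = M/(n_e·A·√(4πDt)) · exp(−(x−vt)²/(4Dt)), with n_e·A the pore (flow) area.
Plume center vt = 0.153 × 1300 = 198.9 m, so the well at 184 m is 14.9 m upgradient of the peak.
√(4πDt) = 96.16 m, giving peak height M/(n_e·A·√(4πDt)) = 230/(0.33 × 3.99 × 96.16) = 1.817 kg/m³.
(x−vt)²/(4Dt) = (-14.9)²/(4 × 0.566 × 1300) = 0.07543; exp(−0.07543) = 0.9273.
C = 1.817 × 0.9273 = 1.68 kg/m³.

1.68 kg/m³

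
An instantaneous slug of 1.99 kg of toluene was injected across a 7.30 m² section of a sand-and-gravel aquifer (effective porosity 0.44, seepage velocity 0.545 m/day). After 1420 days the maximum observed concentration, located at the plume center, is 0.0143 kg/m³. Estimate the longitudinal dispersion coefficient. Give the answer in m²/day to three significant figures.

0.105 m²/day

At the plume center C_max = M/(n_e·A·√(4πDt)), so D = M²/(4πt·(n_e·A·C_max)²).
n_e·A·C_max = 0.44 × 7.30 × 0.0143 = 0.04593 kg/m.
D = 1.99²/(4π × 1420 × 0.04593²) = 0.105 m²/day.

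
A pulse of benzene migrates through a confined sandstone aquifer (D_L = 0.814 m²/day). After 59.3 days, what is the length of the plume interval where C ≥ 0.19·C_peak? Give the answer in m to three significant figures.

35.8 m

The plume is Gaussian with σ = √(2Dt) = √(2 × 0.814 × 59.3) = 9.825 m.
C/C_peak = exp(−Δx²/(2σ²)) = 0.19 ⇒ Δx = σ·√(−2 ln 0.19) = 9.825 × 1.822 = 17.90 m.
Width = 2Δx = 35.8 m.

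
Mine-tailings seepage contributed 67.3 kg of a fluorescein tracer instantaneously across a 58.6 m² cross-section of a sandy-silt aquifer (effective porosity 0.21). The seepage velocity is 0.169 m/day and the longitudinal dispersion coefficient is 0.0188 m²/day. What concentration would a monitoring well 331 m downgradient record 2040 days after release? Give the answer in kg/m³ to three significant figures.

For an instantaneous plane source, C(x,t) = M/(n_e·A·√(4πDt)) · exp(−(x−vt)²/(4Dt)), with n_e·A the pore (flow) area.
Plume center vt = 0.169 × 2040 = 344.76 m, so the well at 331 m is 13.76 m upgradient of the peak.
√(4πDt) = 21.95 m, giving peak height M/(n_e·A·√(4πDt)) = 67.3/(0.21 × 58.6 × 21.95) = 0.2492 kg/m³.
(x−vt)²/(4Dt) = (-13.76)²/(4 × 0.0188 × 2040) = 1.234; exp(−1.234) = 0.2911.
C = 0.2492 × 0.2911 = 0.0725 kg/m³.

0.0725 kg/m³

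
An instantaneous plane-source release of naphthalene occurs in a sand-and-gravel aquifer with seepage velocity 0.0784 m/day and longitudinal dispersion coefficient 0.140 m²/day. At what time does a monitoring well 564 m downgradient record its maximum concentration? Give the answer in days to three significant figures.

7170 days

For the 1D instantaneous-source solution, setting ∂C/∂t = 0 at fixed x gives v²t² + 2Dt − x² = 0, so t = (√(D² + v²x²) − D)/v².
√(D² + v²x²) = √(0.140² + 0.0784² × 564²) = 44.22; v² = 0.00614656.
t = (44.22 − 0.140)/0.00614656 = 7170 days (vs. the pure-advection estimate x/v = 7190 d).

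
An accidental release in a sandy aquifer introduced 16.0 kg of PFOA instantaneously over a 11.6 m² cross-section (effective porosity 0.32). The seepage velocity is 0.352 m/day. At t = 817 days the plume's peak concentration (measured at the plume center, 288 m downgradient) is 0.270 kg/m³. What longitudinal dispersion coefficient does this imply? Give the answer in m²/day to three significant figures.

0.0248 m²/day

At the plume center C_max = M/(n_e·A·√(4πDt)), so D = M²/(4πt·(n_e·A·C_max)²).
n_e·A·C_max = 0.32 × 11.6 × 0.270 = 1.002 kg/m.
D = 16.0²/(4π × 817 × 1.002²) = 0.0248 m²/day.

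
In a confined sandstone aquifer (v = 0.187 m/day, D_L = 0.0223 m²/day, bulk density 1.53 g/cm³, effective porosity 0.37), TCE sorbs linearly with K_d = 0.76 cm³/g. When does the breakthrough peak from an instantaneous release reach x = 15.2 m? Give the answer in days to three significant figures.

Retardation factor R = 1 + ρ_b·K_d/n = 1 + 1.53 × 0.76/0.37 = 4.143.
Sorption retards both mechanisms: v_R = v/R = 0.04514 m/day, D_R = D/R = 0.005383 m²/day.
Peak time from v_R²t² + 2D_R t − x² = 0: t = (√(D_R² + v_R²x²) − D_R)/v_R².
√(D_R² + v_R²x²) = √(0.005383² + 0.04514² × 15.2²) = 0.6861; v_R² = 0.002038.
t = (0.6861 − 0.005383)/0.002038 = 334 days.

334 days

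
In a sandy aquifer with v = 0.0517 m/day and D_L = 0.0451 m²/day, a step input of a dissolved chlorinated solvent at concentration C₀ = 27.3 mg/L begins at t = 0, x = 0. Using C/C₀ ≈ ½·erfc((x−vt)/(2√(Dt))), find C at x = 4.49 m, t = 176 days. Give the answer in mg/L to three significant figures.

23.9 mg/L

For a continuous step input, C/C₀ ≈ ½·erfc((x−vt)/(2√(Dt))).
vt = 0.0517 × 176 = 9.0992 m and 2√(Dt) = 2√(0.0451 × 176) = 5.635 m.
Argument (x−vt)/(2√(Dt)) = (4.49 − 9.0992)/5.635 = -0.8180; ½·erfc(-0.8180) = 0.8763.
C = 27.3 × 0.8763 = 23.9 mg/L.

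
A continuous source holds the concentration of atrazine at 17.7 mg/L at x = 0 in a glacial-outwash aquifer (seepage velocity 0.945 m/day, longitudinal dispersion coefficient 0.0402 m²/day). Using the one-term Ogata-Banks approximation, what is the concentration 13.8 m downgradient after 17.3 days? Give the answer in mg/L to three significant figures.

17.4 mg/L

For a continuous step input, C/C₀ ≈ ½·erfc((x−vt)/(2√(Dt))).
vt = 0.945 × 17.3 = 16.3485 m and 2√(Dt) = 2√(0.0402 × 17.3) = 1.668 m.
Argument (x−vt)/(2√(Dt)) = (13.8 − 16.3485)/1.668 = -1.528; ½·erfc(-1.528) = 0.9846.
C = 17.7 × 0.9846 = 17.4 mg/L.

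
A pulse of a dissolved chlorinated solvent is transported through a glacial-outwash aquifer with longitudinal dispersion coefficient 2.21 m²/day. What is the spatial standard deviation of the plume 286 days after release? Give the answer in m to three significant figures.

Dispersive spreading gives a Gaussian with σ² = 2Dt; advection only shifts the center.
σ = √(2 × 2.21 × 286) = 35.6 m.

35.6 m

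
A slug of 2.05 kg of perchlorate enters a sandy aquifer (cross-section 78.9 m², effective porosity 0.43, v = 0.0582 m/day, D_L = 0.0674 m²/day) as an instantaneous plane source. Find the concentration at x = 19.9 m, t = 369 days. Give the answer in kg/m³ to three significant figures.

For an instantaneous plane source, C(x,t) = M/(n_e·A·√(4πDt)) · exp(−(x−vt)²/(4Dt)), with n_e·A the pore (flow) area.
Plume center vt = 0.0582 × 369 = 21.4758 m, so the well at 19.9 m is 1.5758 m upgradient of the peak.
√(4πDt) = 17.68 m, giving peak height M/(n_e·A·√(4πDt)) = 2.05/(0.43 × 78.9 × 17.68) = 0.003418 kg/m³.
(x−vt)²/(4Dt) = (-1.5758)²/(4 × 0.0674 × 369) = 0.02496; exp(−0.02496) = 0.9753.
C = 0.003418 × 0.9753 = 0.00333 kg/m³.

0.00333 kg/m³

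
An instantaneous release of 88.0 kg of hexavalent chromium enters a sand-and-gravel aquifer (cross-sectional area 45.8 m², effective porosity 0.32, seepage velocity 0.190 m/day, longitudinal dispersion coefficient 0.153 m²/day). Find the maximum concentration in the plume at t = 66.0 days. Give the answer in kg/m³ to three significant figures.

0.533 kg/m³

The peak of an instantaneous 1D plume sits at x = vt; there the Gaussian factor is 1 and C_max = M/(n_e·A·√(4πDt)), where n_e·A is the pore area the mass is dissolved in.
√(4πDt) = √(4π × 0.153 × 66.0) = 11.26 m, so C_max = 88.0/(0.32 × 45.8 × 11.26) = 0.533 kg/m³.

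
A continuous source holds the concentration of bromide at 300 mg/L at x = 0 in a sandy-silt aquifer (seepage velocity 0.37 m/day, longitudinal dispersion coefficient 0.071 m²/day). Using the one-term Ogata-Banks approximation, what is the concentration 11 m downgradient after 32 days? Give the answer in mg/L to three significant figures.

For a continuous step input, C/C₀ ≈ ½·erfc((x−vt)/(2√(Dt))).
vt = 0.37 × 32 = 11.84 m and 2√(Dt) = 2√(0.071 × 32) = 3.015 m.
Argument (x−vt)/(2√(Dt)) = (11 − 11.84)/3.015 = -0.2786; ½·erfc(-0.2786) = 0.6532.
C = 300 × 0.6532 = 196 mg/L.

196 mg/L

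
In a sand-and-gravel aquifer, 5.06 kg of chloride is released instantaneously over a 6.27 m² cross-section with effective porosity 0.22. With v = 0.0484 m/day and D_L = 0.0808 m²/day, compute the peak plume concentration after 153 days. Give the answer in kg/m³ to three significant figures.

The peak of an instantaneous 1D plume sits at x = vt; there the Gaussian factor is 1 and C_max = M/(n_e·A·√(4πDt)), where n_e·A is the pore area the mass is dissolved in.
√(4πDt) = √(4π × 0.0808 × 153) = 12.46 m, so C_max = 5.06/(0.22 × 6.27 × 12.46) = 0.294 kg/m³.

0.294 kg/m³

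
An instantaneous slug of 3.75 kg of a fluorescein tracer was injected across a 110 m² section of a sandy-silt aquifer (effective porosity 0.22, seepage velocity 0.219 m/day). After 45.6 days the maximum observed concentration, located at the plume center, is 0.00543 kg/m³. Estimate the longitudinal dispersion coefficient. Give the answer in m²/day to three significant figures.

1.42 m²/day

At the plume center C_max = M/(n_e·A·√(4πDt)), so D = M²/(4πt·(n_e·A·C_max)²).
n_e·A·C_max = 0.22 × 110 × 0.00543 = 0.1314 kg/m.
D = 3.75²/(4π × 45.6 × 0.1314²) = 1.42 m²/day.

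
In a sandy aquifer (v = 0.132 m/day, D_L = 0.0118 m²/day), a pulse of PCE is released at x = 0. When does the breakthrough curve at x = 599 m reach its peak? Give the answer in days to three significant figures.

4540 days

For the 1D instantaneous-source solution, setting ∂C/∂t = 0 at fixed x gives v²t² + 2Dt − x² = 0, so t = (√(D² + v²x²) − D)/v².
√(D² + v²x²) = √(0.0118² + 0.132² × 599²) = 79.07; v² = 0.017424.
t = (79.07 − 0.0118)/0.017424 = 4540 days (vs. the pure-advection estimate x/v = 4540 d).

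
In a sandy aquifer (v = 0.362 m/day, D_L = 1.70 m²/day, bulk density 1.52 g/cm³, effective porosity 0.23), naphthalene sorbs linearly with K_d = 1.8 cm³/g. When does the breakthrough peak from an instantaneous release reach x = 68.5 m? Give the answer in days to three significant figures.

2280 days

Retardation factor R = 1 + ρ_b·K_d/n = 1 + 1.52 × 1.8/0.23 = 12.90.
Sorption retards both mechanisms: v_R = v/R = 0.02806 m/day, D_R = D/R = 0.1318 m²/day.
Peak time from v_R²t² + 2D_R t − x² = 0: t = (√(D_R² + v_R²x²) − D_R)/v_R².
√(D_R² + v_R²x²) = √(0.1318² + 0.02806² × 68.5²) = 1.927; v_R² = 0.0007874.
t = (1.927 − 0.1318)/0.0007874 = 2280 days.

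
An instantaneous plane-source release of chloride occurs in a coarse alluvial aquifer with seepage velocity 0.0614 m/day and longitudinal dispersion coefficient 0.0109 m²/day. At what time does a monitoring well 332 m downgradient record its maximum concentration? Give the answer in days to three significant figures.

5400 days

For the 1D instantaneous-source solution, setting ∂C/∂t = 0 at fixed x gives v²t² + 2Dt − x² = 0, so t = (√(D² + v²x²) − D)/v².
√(D² + v²x²) = √(0.0109² + 0.0614² × 332²) = 20.38; v² = 0.00376996.
t = (20.38 − 0.0109)/0.00376996 = 5400 days (vs. the pure-advection estimate x/v = 5410 d).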